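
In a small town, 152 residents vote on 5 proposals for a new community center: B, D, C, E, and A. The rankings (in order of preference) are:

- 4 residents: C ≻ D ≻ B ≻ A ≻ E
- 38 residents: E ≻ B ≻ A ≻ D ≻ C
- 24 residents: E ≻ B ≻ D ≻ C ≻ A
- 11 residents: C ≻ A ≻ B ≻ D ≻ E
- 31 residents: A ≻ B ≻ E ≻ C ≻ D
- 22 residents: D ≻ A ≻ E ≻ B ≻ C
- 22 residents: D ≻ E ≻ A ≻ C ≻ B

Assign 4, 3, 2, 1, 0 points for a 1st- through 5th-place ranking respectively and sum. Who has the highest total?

B: 4·2 + 38·3 + 24·3 + 11·2 + 31·3 + 22·1 + 22·0 = 331
D: 4·3 + 38·1 + 24·2 + 11·1 + 31·0 + 22·4 + 22·4 = 285
C: 4·4 + 38·0 + 24·1 + 11·4 + 31·1 + 22·0 + 22·1 = 137
E: 4·0 + 38·4 + 24·4 + 11·0 + 31·2 + 22·2 + 22·3 = 420
A: 4·1 + 38·2 + 24·0 + 11·3 + 31·4 + 22·3 + 22·2 = 347
E has the highest Borda score (420).

E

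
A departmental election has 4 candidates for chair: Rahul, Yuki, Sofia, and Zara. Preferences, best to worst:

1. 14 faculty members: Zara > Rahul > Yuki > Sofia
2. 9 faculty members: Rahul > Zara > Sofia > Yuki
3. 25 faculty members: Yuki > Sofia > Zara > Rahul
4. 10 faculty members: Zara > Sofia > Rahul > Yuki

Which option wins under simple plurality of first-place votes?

Yuki

First-place votes: Rahul 9, Yuki 25, Sofia 0, Zara 24.
Yuki has the most first-place votes.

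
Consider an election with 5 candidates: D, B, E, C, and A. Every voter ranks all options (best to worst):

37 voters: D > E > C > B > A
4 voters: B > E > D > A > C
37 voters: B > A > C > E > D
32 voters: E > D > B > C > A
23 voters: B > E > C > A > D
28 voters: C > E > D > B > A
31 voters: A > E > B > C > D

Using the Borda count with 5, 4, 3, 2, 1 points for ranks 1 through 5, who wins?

D: 37·5 + 4·3 + 37·1 + 32·4 + 23·1 + 28·3 + 31·1 = 500
B: 37·2 + 4·5 + 37·5 + 32·3 + 23·5 + 28·2 + 31·3 = 639
E: 37·4 + 4·4 + 37·2 + 32·5 + 23·4 + 28·4 + 31·4 = 726
C: 37·3 + 4·1 + 37·3 + 32·2 + 23·3 + 28·5 + 31·2 = 561
A: 37·1 + 4·2 + 37·4 + 32·1 + 23·2 + 28·1 + 31·5 = 454
E has the highest Borda score (726).

E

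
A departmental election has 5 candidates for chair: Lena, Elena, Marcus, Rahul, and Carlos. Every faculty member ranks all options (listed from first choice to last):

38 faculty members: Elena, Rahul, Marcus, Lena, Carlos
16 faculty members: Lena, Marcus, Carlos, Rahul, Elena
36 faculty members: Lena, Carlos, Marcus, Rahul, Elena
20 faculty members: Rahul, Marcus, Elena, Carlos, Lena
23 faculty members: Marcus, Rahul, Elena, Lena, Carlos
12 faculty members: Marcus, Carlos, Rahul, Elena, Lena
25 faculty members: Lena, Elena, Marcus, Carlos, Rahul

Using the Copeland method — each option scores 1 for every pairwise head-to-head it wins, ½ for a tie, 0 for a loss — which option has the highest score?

Lena: beats Carlos; loses to Elena, Marcus, and Rahul → score 1.
Elena: beats Lena and Carlos; loses to Marcus and Rahul → score 2.
Marcus: beats Lena, Elena, Rahul, and Carlos → score 4.
Rahul: beats Lena and Elena; loses to Marcus and Carlos → score 2.
Carlos: beats Rahul; loses to Lena, Elena, and Marcus → score 1.
Marcus has the best pairwise record.

Marcus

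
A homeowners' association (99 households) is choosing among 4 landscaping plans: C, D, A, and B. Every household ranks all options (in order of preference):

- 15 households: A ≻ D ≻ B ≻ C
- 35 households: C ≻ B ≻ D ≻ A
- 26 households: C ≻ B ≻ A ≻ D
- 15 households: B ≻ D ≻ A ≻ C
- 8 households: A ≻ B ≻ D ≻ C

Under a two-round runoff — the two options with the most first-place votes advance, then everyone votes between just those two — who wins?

C

Round 1 first-place votes: C 61, D 0, A 23, B 15.
C and A advance.
Runoff: C is preferred to A by 61 voters; A by 38.
C wins the runoff.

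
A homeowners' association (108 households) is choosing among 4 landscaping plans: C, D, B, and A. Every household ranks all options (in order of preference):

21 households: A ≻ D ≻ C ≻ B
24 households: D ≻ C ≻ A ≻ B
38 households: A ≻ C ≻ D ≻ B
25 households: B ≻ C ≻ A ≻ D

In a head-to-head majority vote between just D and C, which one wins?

Voters preferring D to C: 45; preferring C to D: 63.
C wins the head-to-head.

C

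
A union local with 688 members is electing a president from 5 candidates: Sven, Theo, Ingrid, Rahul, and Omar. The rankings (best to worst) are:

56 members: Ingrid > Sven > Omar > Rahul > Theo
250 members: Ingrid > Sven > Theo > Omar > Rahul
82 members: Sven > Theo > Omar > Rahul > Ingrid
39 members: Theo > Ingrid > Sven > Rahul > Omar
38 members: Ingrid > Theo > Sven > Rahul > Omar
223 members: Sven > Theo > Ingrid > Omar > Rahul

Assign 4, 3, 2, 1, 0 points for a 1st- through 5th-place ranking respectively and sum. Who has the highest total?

Sven: 56·3 + 250·3 + 82·4 + 39·2 + 38·2 + 223·4 = 2292
Theo: 56·0 + 250·2 + 82·3 + 39·4 + 38·3 + 223·3 = 1685
Ingrid: 56·4 + 250·4 + 82·0 + 39·3 + 38·4 + 223·2 = 1939
Rahul: 56·1 + 250·0 + 82·1 + 39·1 + 38·1 + 223·0 = 215
Omar: 56·2 + 250·1 + 82·2 + 39·0 + 38·0 + 223·1 = 749
Sven has the highest Borda score (2292).

Sven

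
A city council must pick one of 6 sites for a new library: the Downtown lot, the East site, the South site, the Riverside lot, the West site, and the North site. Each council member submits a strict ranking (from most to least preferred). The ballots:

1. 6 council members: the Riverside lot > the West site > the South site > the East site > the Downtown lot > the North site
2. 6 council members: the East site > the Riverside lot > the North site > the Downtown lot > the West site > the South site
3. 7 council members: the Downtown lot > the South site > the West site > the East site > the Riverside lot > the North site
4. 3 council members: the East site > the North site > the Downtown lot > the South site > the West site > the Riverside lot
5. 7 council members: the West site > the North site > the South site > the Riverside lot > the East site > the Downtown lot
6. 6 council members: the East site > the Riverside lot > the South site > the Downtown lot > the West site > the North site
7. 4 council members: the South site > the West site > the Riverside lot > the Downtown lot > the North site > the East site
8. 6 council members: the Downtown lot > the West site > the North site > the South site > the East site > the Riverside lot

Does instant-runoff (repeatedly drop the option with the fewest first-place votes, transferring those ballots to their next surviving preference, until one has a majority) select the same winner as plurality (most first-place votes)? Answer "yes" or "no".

Instant-runoff — R1 the Downtown lot 13, the East site 15, the South site 4, the Riverside lot 6, the West site 7, the North site 0 (the North site out); R2 the Downtown lot 13, the East site 15, the South site 4, the Riverside lot 6, the West site 7 (the South site out); R3 the Downtown lot 13, the East site 15, the Riverside lot 6, the West site 11 (the Riverside lot out); R4 the Downtown lot 13, the East site 15, the West site 17 (the Downtown lot out); R5 the East site 15, the West site 30 (the West site winner). Winner: the West site.
Plurality — first-place votes: the Downtown lot 13, the East site 15, the South site 4, the Riverside lot 6, the West site 7, the North site 0. Winner: the East site.
The two methods disagree.

no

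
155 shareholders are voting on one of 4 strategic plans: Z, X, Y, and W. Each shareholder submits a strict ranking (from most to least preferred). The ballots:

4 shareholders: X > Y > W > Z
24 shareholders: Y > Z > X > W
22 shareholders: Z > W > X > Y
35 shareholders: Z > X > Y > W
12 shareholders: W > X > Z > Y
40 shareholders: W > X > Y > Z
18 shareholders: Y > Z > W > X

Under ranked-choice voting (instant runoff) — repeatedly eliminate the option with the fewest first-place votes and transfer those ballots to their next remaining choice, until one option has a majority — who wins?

Round 1: Z 57, X 4, Y 42, W 52. Eliminate X.
Round 2: Z 57, Y 46, W 52. Eliminate Y.
Round 3: Z 99, W 56. Z has a majority.

Z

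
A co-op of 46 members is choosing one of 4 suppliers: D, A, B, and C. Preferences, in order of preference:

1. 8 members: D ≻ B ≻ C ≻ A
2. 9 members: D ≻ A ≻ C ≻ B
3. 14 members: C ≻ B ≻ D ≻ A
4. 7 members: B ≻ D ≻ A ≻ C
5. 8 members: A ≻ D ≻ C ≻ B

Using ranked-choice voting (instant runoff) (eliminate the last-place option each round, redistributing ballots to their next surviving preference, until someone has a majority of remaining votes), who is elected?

Round 1: D 17, A 8, B 7, C 14. Eliminate B.
Round 2: D 24, A 8, C 14. D has a majority.

D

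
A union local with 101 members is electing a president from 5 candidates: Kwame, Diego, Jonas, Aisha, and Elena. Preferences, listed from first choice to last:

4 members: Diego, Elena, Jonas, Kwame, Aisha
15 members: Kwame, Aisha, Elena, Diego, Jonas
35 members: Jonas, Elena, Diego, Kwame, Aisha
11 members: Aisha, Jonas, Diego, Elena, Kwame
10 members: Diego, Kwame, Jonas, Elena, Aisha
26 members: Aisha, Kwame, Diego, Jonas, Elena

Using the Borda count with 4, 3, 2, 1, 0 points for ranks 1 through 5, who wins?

Kwame: 4·1 + 15·4 + 35·1 + 11·0 + 10·3 + 26·3 = 207
Diego: 4·4 + 15·1 + 35·2 + 11·2 + 10·4 + 26·2 = 215
Jonas: 4·2 + 15·0 + 35·4 + 11·3 + 10·2 + 26·1 = 227
Aisha: 4·0 + 15·3 + 35·0 + 11·4 + 10·0 + 26·4 = 193
Elena: 4·3 + 15·2 + 35·3 + 11·1 + 10·1 + 26·0 = 168
Jonas has the highest Borda score (227).

Jonas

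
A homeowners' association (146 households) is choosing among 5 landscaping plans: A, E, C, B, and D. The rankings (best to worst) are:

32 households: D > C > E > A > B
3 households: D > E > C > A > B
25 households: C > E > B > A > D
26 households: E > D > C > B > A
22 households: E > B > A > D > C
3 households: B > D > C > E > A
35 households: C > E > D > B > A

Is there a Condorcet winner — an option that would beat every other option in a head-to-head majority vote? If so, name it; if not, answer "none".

none

Checking pairwise contests:
E beats A 146–0.
C beats E 95–51.
D beats C 86–60.
E beats B 143–3.
E beats D 108–38.
Every option loses at least one head-to-head, so there is no Condorcet winner.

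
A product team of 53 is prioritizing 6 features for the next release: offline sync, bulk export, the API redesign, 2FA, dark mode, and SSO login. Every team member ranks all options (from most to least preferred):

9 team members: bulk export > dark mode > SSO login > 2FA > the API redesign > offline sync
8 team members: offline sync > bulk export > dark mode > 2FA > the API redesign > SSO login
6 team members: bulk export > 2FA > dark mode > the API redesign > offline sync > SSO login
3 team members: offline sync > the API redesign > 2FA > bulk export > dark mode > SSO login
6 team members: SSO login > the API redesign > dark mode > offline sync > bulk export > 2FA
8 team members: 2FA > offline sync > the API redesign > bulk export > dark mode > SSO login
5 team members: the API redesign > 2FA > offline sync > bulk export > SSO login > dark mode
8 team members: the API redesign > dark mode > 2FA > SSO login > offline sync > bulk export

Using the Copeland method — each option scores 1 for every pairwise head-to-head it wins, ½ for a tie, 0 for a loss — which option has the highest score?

the API redesign

offline sync: beats bulk export and SSO login; loses to the API redesign, 2FA, and dark mode → score 2.
bulk export: beats 2FA, dark mode, and SSO login; loses to offline sync and the API redesign → score 3.
the API redesign: beats offline sync, bulk export, dark mode, and SSO login; loses to 2FA → score 4.
2FA: beats offline sync, the API redesign, and SSO login; loses to bulk export and dark mode → score 3.
dark mode: beats offline sync, 2FA, and SSO login; loses to bulk export and the API redesign → score 3.
SSO login: loses to offline sync, bulk export, the API redesign, 2FA, and dark mode → score 0.
the API redesign has the best pairwise record.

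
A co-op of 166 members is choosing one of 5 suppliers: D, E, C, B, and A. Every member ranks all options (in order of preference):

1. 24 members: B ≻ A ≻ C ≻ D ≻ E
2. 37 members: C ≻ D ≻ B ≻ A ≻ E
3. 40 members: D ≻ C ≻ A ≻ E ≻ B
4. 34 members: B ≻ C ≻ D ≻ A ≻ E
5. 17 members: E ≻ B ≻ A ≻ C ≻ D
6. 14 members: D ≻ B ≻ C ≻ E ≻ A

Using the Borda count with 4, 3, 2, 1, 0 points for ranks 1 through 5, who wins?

D: 24·1 + 37·3 + 40·4 + 34·2 + 17·0 + 14·4 = 419
E: 24·0 + 37·0 + 40·1 + 34·0 + 17·4 + 14·1 = 122
C: 24·2 + 37·4 + 40·3 + 34·3 + 17·1 + 14·2 = 463
B: 24·4 + 37·2 + 40·0 + 34·4 + 17·3 + 14·3 = 399
A: 24·3 + 37·1 + 40·2 + 34·1 + 17·2 + 14·0 = 257
C has the highest Borda score (463).

C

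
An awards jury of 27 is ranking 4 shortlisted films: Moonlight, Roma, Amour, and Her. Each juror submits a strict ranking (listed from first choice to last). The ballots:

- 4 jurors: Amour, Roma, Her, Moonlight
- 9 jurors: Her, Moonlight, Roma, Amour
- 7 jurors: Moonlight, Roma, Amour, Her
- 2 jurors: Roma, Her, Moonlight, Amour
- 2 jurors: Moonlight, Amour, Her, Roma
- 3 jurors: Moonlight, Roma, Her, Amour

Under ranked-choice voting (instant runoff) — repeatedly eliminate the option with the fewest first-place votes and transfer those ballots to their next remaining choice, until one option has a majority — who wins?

Round 1: Moonlight 12, Roma 2, Amour 4, Her 9. Eliminate Roma.
Round 2: Moonlight 12, Amour 4, Her 11. Eliminate Amour.
Round 3: Moonlight 12, Her 15. Her has a majority.

Her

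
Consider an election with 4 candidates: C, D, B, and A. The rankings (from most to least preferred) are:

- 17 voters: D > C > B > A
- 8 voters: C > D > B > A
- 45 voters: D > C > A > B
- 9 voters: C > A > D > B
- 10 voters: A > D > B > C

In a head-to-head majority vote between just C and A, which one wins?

C

Voters preferring C to A: 79; preferring A to C: 10.
C wins the head-to-head.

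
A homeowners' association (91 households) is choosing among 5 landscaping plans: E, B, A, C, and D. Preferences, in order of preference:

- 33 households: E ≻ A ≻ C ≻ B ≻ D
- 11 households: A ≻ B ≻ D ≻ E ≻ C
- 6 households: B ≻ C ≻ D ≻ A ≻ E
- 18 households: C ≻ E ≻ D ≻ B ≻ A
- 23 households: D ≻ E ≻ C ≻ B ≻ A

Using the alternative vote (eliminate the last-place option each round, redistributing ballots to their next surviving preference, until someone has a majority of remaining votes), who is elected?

E

Round 1: E 33, B 6, A 11, C 18, D 23. Eliminate B.
Round 2: E 33, A 11, C 24, D 23. Eliminate A.
Round 3: E 33, C 24, D 34. Eliminate C.
Round 4: E 51, D 40. E has a majority.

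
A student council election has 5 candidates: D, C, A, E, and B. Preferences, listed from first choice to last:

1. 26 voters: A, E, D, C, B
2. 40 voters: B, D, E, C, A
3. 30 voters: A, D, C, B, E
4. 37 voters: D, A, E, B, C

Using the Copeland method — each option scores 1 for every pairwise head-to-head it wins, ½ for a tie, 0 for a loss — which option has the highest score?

D: beats C, A, E, and B → score 4.
C: loses to D, A, E, and B → score 0.
A: beats C, E, and B; loses to D → score 3.
E: beats C; loses to D, A, and B → score 1.
B: beats C and E; loses to D and A → score 2.
D has the best pairwise record.

D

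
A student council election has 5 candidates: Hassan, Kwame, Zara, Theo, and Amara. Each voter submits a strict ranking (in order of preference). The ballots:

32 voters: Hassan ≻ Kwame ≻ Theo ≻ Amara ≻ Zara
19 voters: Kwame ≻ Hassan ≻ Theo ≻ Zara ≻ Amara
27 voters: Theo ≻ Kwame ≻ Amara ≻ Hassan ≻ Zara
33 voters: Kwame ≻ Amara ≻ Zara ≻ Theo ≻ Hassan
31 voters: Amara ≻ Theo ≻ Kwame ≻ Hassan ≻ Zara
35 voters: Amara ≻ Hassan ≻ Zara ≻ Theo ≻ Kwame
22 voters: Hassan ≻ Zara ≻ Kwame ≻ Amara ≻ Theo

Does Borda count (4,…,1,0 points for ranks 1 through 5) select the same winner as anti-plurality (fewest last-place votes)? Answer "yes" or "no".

no

Borda — scores: Hassan 436, Kwame 491, Zara 221, Theo 371, Amara 471. Winner: Kwame.
Anti-plurality — last-place votes: Hassan 33, Kwame 35, Zara 90, Theo 22, Amara 19. Winner: Amara.
The two methods disagree.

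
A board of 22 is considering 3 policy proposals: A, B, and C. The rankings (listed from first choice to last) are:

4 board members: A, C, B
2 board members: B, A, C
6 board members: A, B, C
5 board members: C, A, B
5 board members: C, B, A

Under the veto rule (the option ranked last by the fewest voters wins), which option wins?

Last-place votes: A 5, B 9, C 8.
A is ranked last by the fewest voters, so A wins.

A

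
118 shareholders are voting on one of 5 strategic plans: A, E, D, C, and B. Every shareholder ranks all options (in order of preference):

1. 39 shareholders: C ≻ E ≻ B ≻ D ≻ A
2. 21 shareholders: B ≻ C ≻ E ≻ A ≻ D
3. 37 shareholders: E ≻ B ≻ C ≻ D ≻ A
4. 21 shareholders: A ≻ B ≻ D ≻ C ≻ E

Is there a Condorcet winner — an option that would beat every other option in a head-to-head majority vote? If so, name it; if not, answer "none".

none

Checking pairwise contests:
E beats A 97–21.
C beats E 81–37.
E beats D 97–21.
B beats C 79–39.
E beats B 76–42.
Every option loses at least one head-to-head, so there is no Condorcet winner.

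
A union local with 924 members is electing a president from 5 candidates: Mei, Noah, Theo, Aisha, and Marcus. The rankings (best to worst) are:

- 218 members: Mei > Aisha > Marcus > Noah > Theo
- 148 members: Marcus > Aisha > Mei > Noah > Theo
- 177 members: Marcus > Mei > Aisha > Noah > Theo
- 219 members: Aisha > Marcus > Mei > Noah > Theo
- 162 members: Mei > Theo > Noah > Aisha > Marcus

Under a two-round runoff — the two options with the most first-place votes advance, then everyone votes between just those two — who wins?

Marcus

Round 1 first-place votes: Mei 380, Noah 0, Theo 0, Aisha 219, Marcus 325.
Mei and Marcus advance.
Runoff: Mei is preferred to Marcus by 380 voters; Marcus by 544.
Marcus wins the runoff.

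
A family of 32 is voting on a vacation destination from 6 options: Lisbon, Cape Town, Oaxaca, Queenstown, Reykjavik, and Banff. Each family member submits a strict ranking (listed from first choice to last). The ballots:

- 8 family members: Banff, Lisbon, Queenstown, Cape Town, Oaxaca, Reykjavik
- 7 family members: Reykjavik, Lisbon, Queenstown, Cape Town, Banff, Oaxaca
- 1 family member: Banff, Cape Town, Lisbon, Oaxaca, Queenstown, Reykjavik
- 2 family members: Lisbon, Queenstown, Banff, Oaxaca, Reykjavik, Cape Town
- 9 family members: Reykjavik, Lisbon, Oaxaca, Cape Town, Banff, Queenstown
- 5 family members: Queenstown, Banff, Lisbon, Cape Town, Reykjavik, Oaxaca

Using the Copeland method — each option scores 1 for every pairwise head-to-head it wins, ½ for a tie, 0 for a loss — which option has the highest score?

Lisbon

Lisbon: beats Cape Town, Oaxaca, Queenstown, and Banff; ties Reykjavik → score 4.5.
Cape Town: beats Oaxaca; ties Banff; loses to Lisbon, Queenstown, and Reykjavik → score 1.5.
Oaxaca: loses to Lisbon, Cape Town, Queenstown, Reykjavik, and Banff → score 0.
Queenstown: beats Cape Town and Oaxaca; ties Reykjavik; loses to Lisbon and Banff → score 2.5.
Reykjavik: beats Cape Town and Oaxaca; ties Lisbon, Queenstown, and Banff → score 3.5.
Banff: beats Oaxaca and Queenstown; ties Cape Town and Reykjavik; loses to Lisbon → score 3.
Lisbon has the best pairwise record.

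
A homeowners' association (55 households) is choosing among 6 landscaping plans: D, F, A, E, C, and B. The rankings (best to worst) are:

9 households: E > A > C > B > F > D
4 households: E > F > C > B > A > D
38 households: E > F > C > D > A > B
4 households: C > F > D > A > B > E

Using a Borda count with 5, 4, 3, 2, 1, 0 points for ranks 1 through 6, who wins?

D: 9·0 + 4·0 + 38·2 + 4·3 = 88
F: 9·1 + 4·4 + 38·4 + 4·4 = 193
A: 9·4 + 4·1 + 38·1 + 4·2 = 86
E: 9·5 + 4·5 + 38·5 + 4·0 = 255
C: 9·3 + 4·3 + 38·3 + 4·5 = 173
B: 9·2 + 4·2 + 38·0 + 4·1 = 30
E has the highest Borda score (255).

E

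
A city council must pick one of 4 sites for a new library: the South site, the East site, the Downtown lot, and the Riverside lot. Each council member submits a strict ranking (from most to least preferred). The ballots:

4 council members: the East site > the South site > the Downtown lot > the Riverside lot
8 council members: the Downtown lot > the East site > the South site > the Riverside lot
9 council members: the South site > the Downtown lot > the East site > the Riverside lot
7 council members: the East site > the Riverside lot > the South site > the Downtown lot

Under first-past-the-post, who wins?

the East site

First-place votes: the South site 9, the East site 11, the Downtown lot 8, the Riverside lot 0.
the East site has the most first-place votes.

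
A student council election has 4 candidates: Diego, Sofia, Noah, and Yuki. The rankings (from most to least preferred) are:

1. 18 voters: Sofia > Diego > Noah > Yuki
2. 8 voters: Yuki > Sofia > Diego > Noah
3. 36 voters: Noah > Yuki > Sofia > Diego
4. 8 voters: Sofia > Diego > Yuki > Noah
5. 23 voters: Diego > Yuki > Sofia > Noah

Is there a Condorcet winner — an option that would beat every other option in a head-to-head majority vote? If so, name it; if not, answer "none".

none

Checking pairwise contests:
Sofia beats Diego 70–23.
Yuki beats Sofia 67–26.
Diego beats Noah 57–36.
Diego beats Yuki 49–44.
Every option loses at least one head-to-head, so there is no Condorcet winner.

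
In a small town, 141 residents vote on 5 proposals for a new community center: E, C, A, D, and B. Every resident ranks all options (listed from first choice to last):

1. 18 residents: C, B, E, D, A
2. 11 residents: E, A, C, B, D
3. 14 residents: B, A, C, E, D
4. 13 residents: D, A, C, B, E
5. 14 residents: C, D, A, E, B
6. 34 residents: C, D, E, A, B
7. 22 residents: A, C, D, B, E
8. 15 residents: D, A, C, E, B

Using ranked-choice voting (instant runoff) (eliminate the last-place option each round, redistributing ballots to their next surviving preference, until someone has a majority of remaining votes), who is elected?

Round 1: E 11, C 66, A 22, D 28, B 14. Eliminate E.
Round 2: C 66, A 33, D 28, B 14. Eliminate B.
Round 3: C 66, A 47, D 28. Eliminate D.
Round 4: C 66, A 75. A has a majority.

A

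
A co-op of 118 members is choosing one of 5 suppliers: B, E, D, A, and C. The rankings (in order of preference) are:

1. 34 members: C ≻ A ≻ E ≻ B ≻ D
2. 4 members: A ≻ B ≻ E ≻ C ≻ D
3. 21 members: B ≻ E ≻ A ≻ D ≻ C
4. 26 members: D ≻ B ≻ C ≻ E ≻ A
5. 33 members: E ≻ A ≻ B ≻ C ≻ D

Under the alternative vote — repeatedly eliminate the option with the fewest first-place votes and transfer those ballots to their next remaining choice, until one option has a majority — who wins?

Round 1: B 21, E 33, D 26, A 4, C 34. Eliminate A.
Round 2: B 25, E 33, D 26, C 34. Eliminate B.
Round 3: E 58, D 26, C 34. Eliminate D.
Round 4: E 58, C 60. C has a majority.

C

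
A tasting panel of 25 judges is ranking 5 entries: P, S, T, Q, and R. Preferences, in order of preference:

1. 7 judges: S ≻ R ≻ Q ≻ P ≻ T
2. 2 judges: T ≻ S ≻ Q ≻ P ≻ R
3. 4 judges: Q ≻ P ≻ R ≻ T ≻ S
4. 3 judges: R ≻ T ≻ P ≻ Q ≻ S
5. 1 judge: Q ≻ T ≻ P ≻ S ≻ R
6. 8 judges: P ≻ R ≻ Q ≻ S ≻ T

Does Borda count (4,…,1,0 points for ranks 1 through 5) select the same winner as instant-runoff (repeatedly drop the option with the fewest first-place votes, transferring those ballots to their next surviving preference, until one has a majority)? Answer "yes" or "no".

no

Borda — scores: P 61, S 43, T 24, Q 57, R 65. Winner: R.
Instant-runoff — R1 P 8, S 7, T 2, Q 5, R 3 (T out); R2 P 8, S 9, Q 5, R 3 (R out); R3 P 11, S 9, Q 5 (Q out); R4 P 16, S 9 (P winner). Winner: P.
The two methods disagree.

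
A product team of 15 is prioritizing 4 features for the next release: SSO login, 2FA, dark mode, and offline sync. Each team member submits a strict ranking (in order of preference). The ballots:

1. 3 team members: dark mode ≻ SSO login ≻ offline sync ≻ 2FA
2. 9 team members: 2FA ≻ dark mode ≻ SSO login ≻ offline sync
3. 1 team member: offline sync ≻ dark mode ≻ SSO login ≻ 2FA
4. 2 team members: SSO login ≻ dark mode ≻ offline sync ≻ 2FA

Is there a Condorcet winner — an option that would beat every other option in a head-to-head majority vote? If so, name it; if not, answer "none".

2FA vs SSO login: 9–6 for 2FA.
2FA vs dark mode: 9–6 for 2FA.
2FA vs offline sync: 9–6 for 2FA.
2FA beats every other option head-to-head.

2FA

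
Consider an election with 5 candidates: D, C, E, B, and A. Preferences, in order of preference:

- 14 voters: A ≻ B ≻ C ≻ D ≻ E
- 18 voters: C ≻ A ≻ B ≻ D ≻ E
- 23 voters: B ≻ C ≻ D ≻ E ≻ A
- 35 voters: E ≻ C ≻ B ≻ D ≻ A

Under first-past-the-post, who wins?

E

First-place votes: D 0, C 18, E 35, B 23, A 14.
E has the most first-place votes.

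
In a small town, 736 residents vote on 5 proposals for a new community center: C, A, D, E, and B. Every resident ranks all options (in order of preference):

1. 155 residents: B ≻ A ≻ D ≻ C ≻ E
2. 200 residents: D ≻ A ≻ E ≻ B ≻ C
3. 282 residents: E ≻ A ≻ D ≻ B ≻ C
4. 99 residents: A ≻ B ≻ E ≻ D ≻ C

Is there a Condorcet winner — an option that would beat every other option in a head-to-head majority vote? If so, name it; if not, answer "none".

A vs C: 736–0 for A.
A vs D: 536–200 for A.
A vs E: 454–282 for A.
A vs B: 581–155 for A.
A beats every other option head-to-head.

A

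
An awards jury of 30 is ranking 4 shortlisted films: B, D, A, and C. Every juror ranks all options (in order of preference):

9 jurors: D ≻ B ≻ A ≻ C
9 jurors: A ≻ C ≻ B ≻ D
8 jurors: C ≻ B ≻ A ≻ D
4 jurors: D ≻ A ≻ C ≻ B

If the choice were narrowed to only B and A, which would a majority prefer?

Voters preferring B to A: 17; preferring A to B: 13.
B wins the head-to-head.

B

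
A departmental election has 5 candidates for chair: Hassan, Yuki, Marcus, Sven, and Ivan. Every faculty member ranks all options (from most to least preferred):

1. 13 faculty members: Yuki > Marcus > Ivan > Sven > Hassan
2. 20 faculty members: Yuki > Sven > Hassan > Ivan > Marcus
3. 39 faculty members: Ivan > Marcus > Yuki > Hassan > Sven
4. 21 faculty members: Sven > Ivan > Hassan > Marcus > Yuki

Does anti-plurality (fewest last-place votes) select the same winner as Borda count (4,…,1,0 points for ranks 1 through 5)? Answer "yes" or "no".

yes

Anti-plurality — last-place votes: Hassan 13, Yuki 21, Marcus 20, Sven 39, Ivan 0. Winner: Ivan.
Borda — scores: Hassan 121, Yuki 210, Marcus 177, Sven 157, Ivan 265. Winner: Ivan.
The two methods agree.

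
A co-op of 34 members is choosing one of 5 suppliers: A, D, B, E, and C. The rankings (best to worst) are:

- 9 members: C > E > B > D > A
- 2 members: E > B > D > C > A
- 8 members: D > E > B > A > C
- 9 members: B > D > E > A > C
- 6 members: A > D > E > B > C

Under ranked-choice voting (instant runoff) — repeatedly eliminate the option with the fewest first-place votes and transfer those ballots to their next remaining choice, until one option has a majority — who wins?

Round 1: A 6, D 8, B 9, E 2, C 9. Eliminate E.
Round 2: A 6, D 8, B 11, C 9. Eliminate A.
Round 3: D 14, B 11, C 9. Eliminate C.
Round 4: D 14, B 20. B has a majority.

B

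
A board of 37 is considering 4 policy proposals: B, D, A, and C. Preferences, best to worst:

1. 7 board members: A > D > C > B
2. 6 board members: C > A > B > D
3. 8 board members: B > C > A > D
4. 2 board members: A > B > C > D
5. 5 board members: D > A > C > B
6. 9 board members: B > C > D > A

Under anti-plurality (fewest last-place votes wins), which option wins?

Last-place votes: B 12, D 16, A 9, C 0.
C is ranked last by the fewest voters, so C wins.

C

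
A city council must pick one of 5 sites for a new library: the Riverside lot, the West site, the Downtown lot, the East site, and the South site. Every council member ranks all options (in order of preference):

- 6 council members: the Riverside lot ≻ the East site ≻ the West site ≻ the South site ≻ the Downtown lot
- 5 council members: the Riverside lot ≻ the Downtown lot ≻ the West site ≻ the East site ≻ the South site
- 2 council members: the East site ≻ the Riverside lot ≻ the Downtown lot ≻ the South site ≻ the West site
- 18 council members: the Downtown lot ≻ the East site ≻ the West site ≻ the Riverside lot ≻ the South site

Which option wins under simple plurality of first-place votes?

First-place votes: the Riverside lot 11, the West site 0, the Downtown lot 18, the East site 2, the South site 0.
the Downtown lot has the most first-place votes.

the Downtown lot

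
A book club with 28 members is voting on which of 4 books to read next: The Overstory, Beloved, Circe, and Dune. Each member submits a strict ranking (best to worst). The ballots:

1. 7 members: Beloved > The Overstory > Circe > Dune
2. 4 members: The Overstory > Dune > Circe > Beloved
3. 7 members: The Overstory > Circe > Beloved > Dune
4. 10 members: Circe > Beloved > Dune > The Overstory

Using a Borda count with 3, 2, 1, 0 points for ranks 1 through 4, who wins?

Circe

The Overstory: 7·2 + 4·3 + 7·3 + 10·0 = 47
Beloved: 7·3 + 4·0 + 7·1 + 10·2 = 48
Circe: 7·1 + 4·1 + 7·2 + 10·3 = 55
Dune: 7·0 + 4·2 + 7·0 + 10·1 = 18
Circe has the highest Borda score (55).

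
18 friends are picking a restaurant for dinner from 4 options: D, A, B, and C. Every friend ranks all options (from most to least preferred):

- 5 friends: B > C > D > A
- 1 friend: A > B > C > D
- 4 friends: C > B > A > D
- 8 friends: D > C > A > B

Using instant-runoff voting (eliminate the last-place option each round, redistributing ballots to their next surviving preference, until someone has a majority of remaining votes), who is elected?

B

Round 1: D 8, A 1, B 5, C 4. Eliminate A.
Round 2: D 8, B 6, C 4. Eliminate C.
Round 3: D 8, B 10. B has a majority.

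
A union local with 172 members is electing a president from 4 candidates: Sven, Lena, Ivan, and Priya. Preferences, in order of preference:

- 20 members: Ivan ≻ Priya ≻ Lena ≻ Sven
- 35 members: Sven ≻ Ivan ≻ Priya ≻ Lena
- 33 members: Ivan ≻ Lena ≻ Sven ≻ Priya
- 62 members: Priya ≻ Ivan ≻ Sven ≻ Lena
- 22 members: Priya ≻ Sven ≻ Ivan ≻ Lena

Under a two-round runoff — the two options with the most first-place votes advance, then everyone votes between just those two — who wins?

Round 1 first-place votes: Sven 35, Lena 0, Ivan 53, Priya 84.
Priya and Ivan advance.
Runoff: Priya is preferred to Ivan by 84 voters; Ivan by 88.
Ivan wins the runoff.

Ivan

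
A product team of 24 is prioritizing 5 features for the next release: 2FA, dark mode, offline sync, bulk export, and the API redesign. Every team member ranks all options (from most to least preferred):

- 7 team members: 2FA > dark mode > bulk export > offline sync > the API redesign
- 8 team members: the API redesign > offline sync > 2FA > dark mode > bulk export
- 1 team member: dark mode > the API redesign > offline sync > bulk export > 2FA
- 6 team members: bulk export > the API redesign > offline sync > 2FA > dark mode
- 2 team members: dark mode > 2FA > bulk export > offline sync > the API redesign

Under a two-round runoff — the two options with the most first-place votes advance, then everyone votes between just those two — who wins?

Round 1 first-place votes: 2FA 7, dark mode 3, offline sync 0, bulk export 6, the API redesign 8.
the API redesign and 2FA advance.
Runoff: the API redesign is preferred to 2FA by 15 voters; 2FA by 9.
the API redesign wins the runoff.

the API redesign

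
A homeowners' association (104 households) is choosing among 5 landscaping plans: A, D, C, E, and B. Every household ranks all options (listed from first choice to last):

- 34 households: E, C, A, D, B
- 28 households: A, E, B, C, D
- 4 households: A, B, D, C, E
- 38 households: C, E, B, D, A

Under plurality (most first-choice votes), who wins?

First-place votes: A 32, D 0, C 38, E 34, B 0.
C has the most first-place votes.

C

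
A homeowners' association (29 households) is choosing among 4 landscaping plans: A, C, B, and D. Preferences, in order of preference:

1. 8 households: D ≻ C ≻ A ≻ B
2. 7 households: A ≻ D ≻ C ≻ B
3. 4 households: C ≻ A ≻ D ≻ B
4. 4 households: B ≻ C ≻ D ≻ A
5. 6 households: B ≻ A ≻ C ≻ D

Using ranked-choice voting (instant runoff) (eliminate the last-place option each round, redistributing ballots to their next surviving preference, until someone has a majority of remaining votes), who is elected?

A

Round 1: A 7, C 4, B 10, D 8. Eliminate C.
Round 2: A 11, B 10, D 8. Eliminate D.
Round 3: A 19, B 10. A has a majority.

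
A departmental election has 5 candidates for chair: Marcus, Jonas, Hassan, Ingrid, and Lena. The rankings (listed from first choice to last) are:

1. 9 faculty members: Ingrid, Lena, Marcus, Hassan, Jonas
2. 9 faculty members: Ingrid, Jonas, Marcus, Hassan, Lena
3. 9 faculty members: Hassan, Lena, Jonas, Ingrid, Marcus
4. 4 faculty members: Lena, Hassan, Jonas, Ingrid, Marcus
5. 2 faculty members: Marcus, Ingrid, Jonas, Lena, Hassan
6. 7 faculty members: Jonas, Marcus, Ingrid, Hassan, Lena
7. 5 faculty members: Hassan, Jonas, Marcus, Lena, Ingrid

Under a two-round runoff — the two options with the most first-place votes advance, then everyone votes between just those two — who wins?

Ingrid

Round 1 first-place votes: Marcus 2, Jonas 7, Hassan 14, Ingrid 18, Lena 4.
Ingrid and Hassan advance.
Runoff: Ingrid is preferred to Hassan by 27 voters; Hassan by 18.
Ingrid wins the runoff.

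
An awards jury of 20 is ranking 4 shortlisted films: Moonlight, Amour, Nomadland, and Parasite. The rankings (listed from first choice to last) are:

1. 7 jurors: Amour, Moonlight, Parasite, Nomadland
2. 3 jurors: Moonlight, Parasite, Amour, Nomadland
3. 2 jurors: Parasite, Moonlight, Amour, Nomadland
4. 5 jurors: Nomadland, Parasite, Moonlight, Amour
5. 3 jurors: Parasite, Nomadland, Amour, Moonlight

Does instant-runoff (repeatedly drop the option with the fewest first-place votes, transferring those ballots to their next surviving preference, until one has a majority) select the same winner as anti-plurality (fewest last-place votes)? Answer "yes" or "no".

Instant-runoff — R1 Moonlight 3, Amour 7, Nomadland 5, Parasite 5 (Moonlight out); R2 Amour 7, Nomadland 5, Parasite 8 (Nomadland out); R3 Amour 7, Parasite 13 (Parasite winner). Winner: Parasite.
Anti-plurality — last-place votes: Moonlight 3, Amour 5, Nomadland 12, Parasite 0. Winner: Parasite.
The two methods agree.

yes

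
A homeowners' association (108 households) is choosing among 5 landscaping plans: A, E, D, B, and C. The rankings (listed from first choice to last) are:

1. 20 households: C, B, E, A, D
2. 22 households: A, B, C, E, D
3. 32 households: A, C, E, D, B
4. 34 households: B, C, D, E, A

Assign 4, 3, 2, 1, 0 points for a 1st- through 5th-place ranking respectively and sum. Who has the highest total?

A: 20·1 + 22·4 + 32·4 + 34·0 = 236
E: 20·2 + 22·1 + 32·2 + 34·1 = 160
D: 20·0 + 22·0 + 32·1 + 34·2 = 100
B: 20·3 + 22·3 + 32·0 + 34·4 = 262
C: 20·4 + 22·2 + 32·3 + 34·3 = 322
C has the highest Borda score (322).

C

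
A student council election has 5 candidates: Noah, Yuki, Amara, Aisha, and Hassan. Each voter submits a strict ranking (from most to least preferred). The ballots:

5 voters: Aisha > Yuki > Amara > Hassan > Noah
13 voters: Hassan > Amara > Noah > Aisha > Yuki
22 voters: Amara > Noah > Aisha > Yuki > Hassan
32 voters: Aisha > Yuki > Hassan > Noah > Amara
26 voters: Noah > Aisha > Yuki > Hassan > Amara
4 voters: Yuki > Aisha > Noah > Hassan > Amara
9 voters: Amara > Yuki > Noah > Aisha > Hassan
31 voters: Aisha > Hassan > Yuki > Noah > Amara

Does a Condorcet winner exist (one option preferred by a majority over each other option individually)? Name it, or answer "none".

Aisha

Aisha vs Noah: 72–70 for Aisha.
Aisha vs Yuki: 129–13 for Aisha.
Aisha vs Amara: 98–44 for Aisha.
Aisha vs Hassan: 129–13 for Aisha.
Aisha beats every other option head-to-head.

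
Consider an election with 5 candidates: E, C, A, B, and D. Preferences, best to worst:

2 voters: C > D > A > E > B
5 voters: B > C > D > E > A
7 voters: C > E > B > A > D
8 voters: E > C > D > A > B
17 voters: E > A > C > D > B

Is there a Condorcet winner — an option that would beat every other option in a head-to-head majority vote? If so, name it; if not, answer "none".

E

E vs C: 25–14 for E.
E vs A: 37–2 for E.
E vs B: 34–5 for E.
E vs D: 32–7 for E.
E beats every other option head-to-head.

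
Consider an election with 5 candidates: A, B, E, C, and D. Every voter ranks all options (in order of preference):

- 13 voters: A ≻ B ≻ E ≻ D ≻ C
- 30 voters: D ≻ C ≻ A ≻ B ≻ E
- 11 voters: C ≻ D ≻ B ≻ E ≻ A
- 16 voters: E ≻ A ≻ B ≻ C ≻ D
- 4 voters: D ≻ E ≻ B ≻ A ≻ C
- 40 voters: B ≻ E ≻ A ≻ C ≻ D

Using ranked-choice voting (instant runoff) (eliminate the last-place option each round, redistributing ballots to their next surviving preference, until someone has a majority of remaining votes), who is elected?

Round 1: A 13, B 40, E 16, C 11, D 34. Eliminate C.
Round 2: A 13, B 40, E 16, D 45. Eliminate A.
Round 3: B 53, E 16, D 45. Eliminate E.
Round 4: B 69, D 45. B has a majority.

B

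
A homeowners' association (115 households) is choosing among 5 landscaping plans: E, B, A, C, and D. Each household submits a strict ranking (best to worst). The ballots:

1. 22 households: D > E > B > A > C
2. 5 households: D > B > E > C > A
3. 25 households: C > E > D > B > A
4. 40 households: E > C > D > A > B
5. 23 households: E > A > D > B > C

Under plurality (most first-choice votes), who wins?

First-place votes: E 63, B 0, A 0, C 25, D 27.
E has the most first-place votes.

E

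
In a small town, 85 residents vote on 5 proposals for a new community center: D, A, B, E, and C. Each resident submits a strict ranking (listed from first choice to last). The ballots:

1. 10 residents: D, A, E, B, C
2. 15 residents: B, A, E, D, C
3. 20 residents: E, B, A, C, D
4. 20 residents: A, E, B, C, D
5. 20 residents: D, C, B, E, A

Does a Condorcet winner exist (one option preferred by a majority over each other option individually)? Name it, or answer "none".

none

Checking pairwise contests:
A beats D 55–30.
B beats A 55–30.
E beats B 50–35.
A beats E 45–40.
D beats C 45–40.
Every option loses at least one head-to-head, so there is no Condorcet winner.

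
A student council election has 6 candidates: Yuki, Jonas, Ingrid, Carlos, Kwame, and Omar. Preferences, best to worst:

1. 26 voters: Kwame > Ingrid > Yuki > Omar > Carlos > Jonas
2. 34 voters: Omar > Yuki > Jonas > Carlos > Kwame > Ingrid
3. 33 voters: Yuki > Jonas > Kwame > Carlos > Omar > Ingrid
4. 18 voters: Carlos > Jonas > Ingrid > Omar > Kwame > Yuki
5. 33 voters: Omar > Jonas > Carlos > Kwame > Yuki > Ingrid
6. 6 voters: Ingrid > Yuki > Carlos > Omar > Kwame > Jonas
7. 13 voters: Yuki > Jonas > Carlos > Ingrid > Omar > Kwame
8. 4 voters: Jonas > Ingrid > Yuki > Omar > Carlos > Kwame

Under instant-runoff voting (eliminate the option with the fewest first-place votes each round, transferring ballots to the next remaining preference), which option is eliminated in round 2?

Ingrid

Round 1: Yuki 46, Jonas 4, Ingrid 6, Carlos 18, Kwame 26, Omar 67. Eliminate Jonas.
Round 2: Yuki 46, Ingrid 10, Carlos 18, Kwame 26, Omar 67. Eliminate Ingrid.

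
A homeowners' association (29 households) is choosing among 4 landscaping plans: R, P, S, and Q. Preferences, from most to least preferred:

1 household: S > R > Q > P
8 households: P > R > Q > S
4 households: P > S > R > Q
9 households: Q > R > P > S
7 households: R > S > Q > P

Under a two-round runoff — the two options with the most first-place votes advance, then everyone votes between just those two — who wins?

Round 1 first-place votes: R 7, P 12, S 1, Q 9.
P and Q advance.
Runoff: P is preferred to Q by 12 voters; Q by 17.
Q wins the runoff.

Q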